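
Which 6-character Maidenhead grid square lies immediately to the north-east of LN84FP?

Longitude subsquare f = 5; +1 → 6 = g.
Latitude subsquare p = 15; +1 → 16 = q.

LN84gq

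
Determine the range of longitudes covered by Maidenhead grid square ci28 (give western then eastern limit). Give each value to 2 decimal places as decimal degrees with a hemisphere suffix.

136.00° W, 134.00° W

Field C=2, I=8: +2·20° lon, +8·10° lat → SW at lon -140°, lat -10°.
Square 2, 8: +2·2° lon, +8·1° lat → SW at lon -136°, lat -2°.
Cell spans 2° lon × 1° lat.
west 136.00° W, east 134.00° W.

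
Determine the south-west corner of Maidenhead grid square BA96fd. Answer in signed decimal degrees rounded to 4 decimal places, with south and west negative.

-83.8750, -141.5833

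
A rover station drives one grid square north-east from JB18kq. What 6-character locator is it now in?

JB18lr

Longitude subsquare k = 10; +1 → 11 = l.
Latitude subsquare q = 16; +1 → 17 = r.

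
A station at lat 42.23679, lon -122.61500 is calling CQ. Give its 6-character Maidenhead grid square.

CN82qf

Add 180° to longitude and 90° to latitude: 57.3850, 132.2368.
Field: lon ⌊57.3850/20⌋ = 2 → C; lat ⌊132.2368/10⌋ = 13 → N.
Square: lon ⌊17.3850/2⌋ = 8; lat ⌊2.2368/1⌋ = 2.
Subsquare: lon ⌊1.3850/0.0833333⌋ = 16 → q; lat ⌊0.2368/0.0416667⌋ = 5 → f.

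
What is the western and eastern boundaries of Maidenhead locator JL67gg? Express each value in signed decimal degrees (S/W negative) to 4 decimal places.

Field J=9, L=11: +9·20° lon, +11·10° lat → SW at lon 0°, lat 20°.
Square 6, 7: +6·2° lon, +7·1° lat → SW at lon 12°, lat 27°.
Subsquare g=6, g=6: +6·0.0833333° lon, +6·0.0416667° lat → SW at lon 12.5°, lat 27.25°.
Cell spans 0.0833333° lon × 0.0416667° lat.
west 12.5000, east 12.5833.

12.5000, 12.5833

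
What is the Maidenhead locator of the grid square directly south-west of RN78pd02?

Longitude extended square 0; −1 → -1, wraps to 9, carry into subsquare.
Longitude subsquare p = 15; −1 → 14 = o.
Latitude extended square 2; −1 → 1.

RN78od91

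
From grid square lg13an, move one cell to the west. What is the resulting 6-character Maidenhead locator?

Longitude subsquare a = 0; −1 → -1, wraps to 23 = x, carry into square.
Longitude square 1; −1 → 0.
The latitude characters are unchanged.

LG03xn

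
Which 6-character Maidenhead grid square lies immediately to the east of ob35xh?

OB45ah

Longitude subsquare x = 23; +1 → 24, wraps to 0 = a, carry into square.
Longitude square 3; +1 → 4.
The latitude characters are unchanged.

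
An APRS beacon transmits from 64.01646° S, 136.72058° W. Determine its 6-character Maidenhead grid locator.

Shift to the Maidenhead origin (180°W, 90°S): lon 43.2794, lat 25.9835.
Field: lon ⌊43.2794/20⌋ = 2 → C; lat ⌊25.9835/10⌋ = 2 → C.
Square: lon ⌊3.2794/2⌋ = 1; lat ⌊5.9835/1⌋ = 5.
Subsquare: lon ⌊1.2794/0.0833333⌋ = 15 → p; lat ⌊0.9835/0.0416667⌋ = 23 → x.

CC15px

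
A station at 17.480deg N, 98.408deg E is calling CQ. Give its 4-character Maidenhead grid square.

Offset from 180°W / 90°S: lon 278.41°, lat 107.48°.
Field: lon ⌊278.41/20⌋ = 13 → N; lat ⌊107.48/10⌋ = 10 → K.
Square: lon ⌊18.41/2⌋ = 9; lat ⌊7.48/1⌋ = 7.

NK97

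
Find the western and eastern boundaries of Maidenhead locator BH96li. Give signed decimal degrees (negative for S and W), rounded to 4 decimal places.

Field B=1, H=7: +1·20° lon, +7·10° lat → SW at lon -160°, lat -20°.
Square 9, 6: +9·2° lon, +6·1° lat → SW at lon -142°, lat -14°.
Subsquare l=11, i=8: +11·0.0833333° lon, +8·0.0416667° lat → SW at lon -141.083°, lat -13.6667°.
Cell spans 0.0833333° lon × 0.0416667° lat.
west -141.0833, east -141.0000.

-141.0833, -141.0000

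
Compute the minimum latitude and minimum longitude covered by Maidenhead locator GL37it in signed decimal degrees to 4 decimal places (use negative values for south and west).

Field G=6, L=11: +6·20° lon, +11·10° lat → SW at lon -60°, lat 20°.
Square 3, 7: +3·2° lon, +7·1° lat → SW at lon -54°, lat 27°.
Subsquare i=8, t=19: +8·0.0833333° lon, +19·0.0416667° lat → SW at lon -53.3333°, lat 27.7917°.
latitude 27.7917, longitude -53.3333.

27.7917, -53.3333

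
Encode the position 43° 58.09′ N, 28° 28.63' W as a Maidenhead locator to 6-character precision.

Offset from 180°W / 90°S: lon 151.5228°, lat 133.9682°.
Field: lon ⌊151.5228/20⌋ = 7 → H; lat ⌊133.9682/10⌋ = 13 → N.
Square: lon ⌊11.5228/2⌋ = 5; lat ⌊3.9682/1⌋ = 3.
Subsquare: lon ⌊1.5228/0.0833333⌋ = 18 → s; lat ⌊0.9682/0.0416667⌋ = 23 → x.

HN53sx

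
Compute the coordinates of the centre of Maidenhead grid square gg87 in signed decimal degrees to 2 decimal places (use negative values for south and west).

-22.50, -43.00

Field G=6, G=6: +6·20° lon, +6·10° lat → SW at lon -60°, lat -30°.
Square 8, 7: +8·2° lon, +7·1° lat → SW at lon -44°, lat -23°.
Cell spans 2° lon × 1° lat. Centre is SW corner plus half of each.
latitude -22.50, longitude -43.00.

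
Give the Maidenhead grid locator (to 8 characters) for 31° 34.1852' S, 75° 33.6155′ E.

Shift to the Maidenhead origin (180°W, 90°S): lon 255.56026, lat 58.43025.
Field: 255.56026/20 → 12 → M, 58.43025/10 → 5 → F; chars MF.
Square: 15.56026/2 → 7, 8.43025/1 → 8; chars 78.
Subsquare: 1.56026/0.0833333 → 18 → s, 0.43025/0.0416667 → 10 → k; chars sk.
Extended square: 0.06026/0.00833333 → 7, 0.01358/0.00416667 → 3; chars 73.

MF78sk73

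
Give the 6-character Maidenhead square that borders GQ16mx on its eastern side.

GQ16nx

Longitude subsquare m = 12; +1 → 13 = n.
The latitude characters are unchanged.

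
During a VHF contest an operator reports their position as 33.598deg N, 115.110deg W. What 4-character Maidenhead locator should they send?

DM23

Shift to the Maidenhead origin (180°W, 90°S): lon 64.89, lat 123.60.
Field (20°×10°, letters A–R): 64.89/20 → 3 → D, 123.60/10 → 12 → M; chars DM.
Square (2°×1°, digits 0–9): 4.89/2 → 2, 3.60/1 → 3; chars 23.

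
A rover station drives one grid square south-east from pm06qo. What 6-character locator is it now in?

PM06rn

Longitude subsquare q = 16; +1 → 17 = r.
Latitude subsquare o = 14; −1 → 13 = n.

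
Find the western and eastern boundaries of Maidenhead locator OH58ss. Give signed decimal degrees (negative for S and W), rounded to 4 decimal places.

111.5000, 111.5833

Field O=14, H=7: +14·20° lon, +7·10° lat → SW at lon 100°, lat -20°.
Square 5, 8: +5·2° lon, +8·1° lat → SW at lon 110°, lat -12°.
Subsquare s=18, s=18: +18·0.0833333° lon, +18·0.0416667° lat → SW at lon 111.5°, lat -11.25°.
Cell spans 0.0833333° lon × 0.0416667° lat.
west 111.5000, east 111.5833.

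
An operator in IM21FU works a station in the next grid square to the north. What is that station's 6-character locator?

IM21fv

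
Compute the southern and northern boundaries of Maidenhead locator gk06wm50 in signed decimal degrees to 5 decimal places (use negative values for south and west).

16.50000, 16.50417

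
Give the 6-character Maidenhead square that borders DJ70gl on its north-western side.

DJ70fm

Longitude subsquare g = 6; −1 → 5 = f.
Latitude subsquare l = 11; +1 → 12 = m.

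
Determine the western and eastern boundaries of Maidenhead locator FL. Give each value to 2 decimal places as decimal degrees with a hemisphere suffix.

80.00° W, 60.00° W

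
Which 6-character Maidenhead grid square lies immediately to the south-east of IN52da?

IN51ex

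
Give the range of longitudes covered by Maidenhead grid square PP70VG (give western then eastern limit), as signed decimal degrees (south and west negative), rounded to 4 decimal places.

135.7500, 135.8333

Field P=15, P=15: +15·20° lon, +15·10° lat → SW at lon 120°, lat 60°.
Square 7, 0: +7·2° lon, +0·1° lat → SW at lon 134°, lat 60°.
Subsquare v=21, g=6: +21·0.0833333° lon, +6·0.0416667° lat → SW at lon 135.75°, lat 60.25°.
Cell spans 0.0833333° lon × 0.0416667° lat.
west 135.7500, east 135.8333.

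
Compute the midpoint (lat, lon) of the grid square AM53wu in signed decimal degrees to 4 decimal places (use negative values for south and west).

Field A=0, M=12: +0·20° lon, +12·10° lat → SW at lon -180°, lat 30°.
Square 5, 3: +5·2° lon, +3·1° lat → SW at lon -170°, lat 33°.
Subsquare w=22, u=20: +22·0.0833333° lon, +20·0.0416667° lat → SW at lon -168.167°, lat 33.8333°.
Cell spans 0.0833333° lon × 0.0416667° lat. Centre is SW corner plus half of each.
latitude 33.8542, longitude -168.1250.

33.8542, -168.1250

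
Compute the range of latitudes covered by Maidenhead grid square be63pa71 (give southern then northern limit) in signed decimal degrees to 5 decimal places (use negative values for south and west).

-46.99583, -46.99167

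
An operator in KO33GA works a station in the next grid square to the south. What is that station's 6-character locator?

KO32gx

Latitude subsquare a = 0; −1 → -1, wraps to 23 = x, carry into square.
Latitude square 3; −1 → 2.
The longitude characters are unchanged.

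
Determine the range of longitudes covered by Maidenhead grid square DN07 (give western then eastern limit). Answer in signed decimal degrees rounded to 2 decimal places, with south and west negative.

Field D=3, N=13: +3·20° lon, +13·10° lat → SW at lon -120°, lat 40°.
Square 0, 7: +0·2° lon, +7·1° lat → SW at lon -120°, lat 47°.
Cell spans 2° lon × 1° lat.
west -120.00, east -118.00.

-120.00, -118.00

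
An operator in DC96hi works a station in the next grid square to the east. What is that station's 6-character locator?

DC96ii

Longitude subsquare h = 7; +1 → 8 = i.
The latitude characters are unchanged.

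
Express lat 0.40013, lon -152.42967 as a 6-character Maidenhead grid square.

Add 180° to longitude and 90° to latitude: 27.5703, 90.4001.
Field: lon ⌊27.5703/20⌋ = 1 → B; lat ⌊90.4001/10⌋ = 9 → J.
Square: lon ⌊7.5703/2⌋ = 3; lat ⌊0.4001/1⌋ = 0.
Subsquare: lon ⌊1.5703/0.0833333⌋ = 18 → s; lat ⌊0.4001/0.0416667⌋ = 9 → j.

BJ30sj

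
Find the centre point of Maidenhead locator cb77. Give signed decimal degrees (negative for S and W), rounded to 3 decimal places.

-72.500, -125.000

Field C=2, B=1: +2·20° lon, +1·10° lat → SW at lon -140°, lat -80°.
Square 7, 7: +7·2° lon, +7·1° lat → SW at lon -126°, lat -73°.
Cell spans 2° lon × 1° lat. Centre is SW corner plus half of each.
latitude -72.500, longitude -125.000.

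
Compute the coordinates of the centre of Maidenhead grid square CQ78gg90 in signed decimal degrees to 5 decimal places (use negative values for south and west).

78.25208, -125.42083

Field C=2, Q=16: +2·20° lon, +16·10° lat → SW at lon -140°, lat 70°.
Square 7, 8: +7·2° lon, +8·1° lat → SW at lon -126°, lat 78°.
Subsquare g=6, g=6: +6·0.0833333° lon, +6·0.0416667° lat → SW at lon -125.5°, lat 78.25°.
Extended square 9, 0: +9·0.00833333° lon, +0·0.00416667° lat → SW at lon -125.425°, lat 78.25°.
Cell spans 0.00833333° lon × 0.00416667° lat. Centre is SW corner plus half of each.
latitude 78.25208, longitude -125.42083.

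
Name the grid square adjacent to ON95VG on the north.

ON95vh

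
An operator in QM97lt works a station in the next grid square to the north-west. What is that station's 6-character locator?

QM97ku

Longitude subsquare l = 11; −1 → 10 = k.
Latitude subsquare t = 19; +1 → 20 = u.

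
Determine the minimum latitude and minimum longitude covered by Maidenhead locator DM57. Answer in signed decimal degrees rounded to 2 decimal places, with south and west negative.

Field D=3, M=12: +3·20° lon, +12·10° lat → SW at lon -120°, lat 30°.
Square 5, 7: +5·2° lon, +7·1° lat → SW at lon -110°, lat 37°.
latitude 37.00, longitude -110.00.

37.00, -110.00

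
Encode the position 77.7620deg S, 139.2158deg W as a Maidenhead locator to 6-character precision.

Offset from 180°W / 90°S: lon 40.7842°, lat 12.2380°.
Field (20°×10°, letters A–R): lon ⌊40.7842/20⌋ = 2 → C; lat ⌊12.2380/10⌋ = 1 → B.
Square (2°×1°, digits 0–9): lon ⌊0.7842/2⌋ = 0; lat ⌊2.2380/1⌋ = 2.
Subsquare (5′×2.5′, letters a–x): lon ⌊0.7842/0.0833333⌋ = 9 → j; lat ⌊0.2380/0.0416667⌋ = 5 → f.

CB02jf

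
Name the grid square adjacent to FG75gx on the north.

FG76ga

Latitude subsquare x = 23; +1 → 24, wraps to 0 = a, carry into square.
Latitude square 5; +1 → 6.
The longitude characters are unchanged.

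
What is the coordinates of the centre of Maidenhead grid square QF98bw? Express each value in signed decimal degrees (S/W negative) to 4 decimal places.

-31.0625, 158.1250

Field Q=16, F=5: +16·20° lon, +5·10° lat → SW at lon 140°, lat -40°.
Square 9, 8: +9·2° lon, +8·1° lat → SW at lon 158°, lat -32°.
Subsquare b=1, w=22: +1·0.0833333° lon, +22·0.0416667° lat → SW at lon 158.083°, lat -31.0833°.
Cell spans 0.0833333° lon × 0.0416667° lat. Centre is SW corner plus half of each.
latitude -31.0625, longitude 158.1250.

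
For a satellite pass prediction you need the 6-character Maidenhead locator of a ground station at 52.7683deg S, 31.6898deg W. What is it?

HD47df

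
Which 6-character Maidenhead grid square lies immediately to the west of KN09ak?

JN99xk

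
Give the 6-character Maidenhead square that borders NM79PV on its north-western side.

NM79ow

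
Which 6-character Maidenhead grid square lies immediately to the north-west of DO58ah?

DO48xi

Longitude subsquare a = 0; −1 → -1, wraps to 23 = x, carry into square.
Longitude square 5; −1 → 4.
Latitude subsquare h = 7; +1 → 8 = i.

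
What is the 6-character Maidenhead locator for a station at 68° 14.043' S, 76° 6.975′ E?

MC81bs

Shift to the Maidenhead origin (180°W, 90°S): lon 256.1162, lat 21.7660.
Field: lon ⌊256.1162/20⌋ = 12 → M; lat ⌊21.7660/10⌋ = 2 → C.
Square: lon ⌊16.1162/2⌋ = 8; lat ⌊1.7660/1⌋ = 1.
Subsquare: lon ⌊0.1162/0.0833333⌋ = 1 → b; lat ⌊0.7660/0.0416667⌋ = 18 → s.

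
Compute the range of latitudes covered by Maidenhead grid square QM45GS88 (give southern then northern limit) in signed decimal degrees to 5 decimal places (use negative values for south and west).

Field Q=16, M=12: +16·20° lon, +12·10° lat → SW at lon 140°, lat 30°.
Square 4, 5: +4·2° lon, +5·1° lat → SW at lon 148°, lat 35°.
Subsquare g=6, s=18: +6·0.0833333° lon, +18·0.0416667° lat → SW at lon 148.5°, lat 35.75°.
Extended square 8, 8: +8·0.00833333° lon, +8·0.00416667° lat → SW at lon 148.567°, lat 35.7833°.
Cell spans 0.00833333° lon × 0.00416667° lat.
south 35.78333, north 35.78750.

35.78333, 35.78750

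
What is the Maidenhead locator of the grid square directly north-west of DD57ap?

DD47xq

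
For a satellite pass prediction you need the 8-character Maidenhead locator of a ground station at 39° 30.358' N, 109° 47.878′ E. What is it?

OM49vm51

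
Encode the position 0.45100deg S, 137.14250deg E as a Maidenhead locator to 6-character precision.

PI89nn

Add 180° to longitude and 90° to latitude: 317.1425, 89.5490.
Field: lon ⌊317.1425/20⌋ = 15 → P; lat ⌊89.5490/10⌋ = 8 → I.
Square: lon ⌊17.1425/2⌋ = 8; lat ⌊9.5490/1⌋ = 9.
Subsquare: lon ⌊1.1425/0.0833333⌋ = 13 → n; lat ⌊0.5490/0.0416667⌋ = 13 → n.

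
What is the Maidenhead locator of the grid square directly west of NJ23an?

Longitude subsquare a = 0; −1 → -1, wraps to 23 = x, carry into square.
Longitude square 2; −1 → 1.
The latitude characters are unchanged.

NJ13xn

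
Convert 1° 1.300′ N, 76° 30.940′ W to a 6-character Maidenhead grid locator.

Add 180° to longitude and 90° to latitude: 103.4843, 91.0217.
Field: lon ⌊103.4843/20⌋ = 5 → F; lat ⌊91.0217/10⌋ = 9 → J.
Square: lon ⌊3.4843/2⌋ = 1; lat ⌊1.0217/1⌋ = 1.
Subsquare: lon ⌊1.4843/0.0833333⌋ = 17 → r; lat ⌊0.0217/0.0416667⌋ = 0 → a.

FJ11ra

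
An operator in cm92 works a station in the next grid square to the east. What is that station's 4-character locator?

DM02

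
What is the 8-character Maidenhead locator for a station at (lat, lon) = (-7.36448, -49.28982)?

Offset from 180°W / 90°S: lon 130.71018°, lat 82.63552°.
Field: lon ⌊130.71018/20⌋ = 6 → G; lat ⌊82.63552/10⌋ = 8 → I.
Square: lon ⌊10.71018/2⌋ = 5; lat ⌊2.63552/1⌋ = 2.
Subsquare: lon ⌊0.71018/0.0833333⌋ = 8 → i; lat ⌊0.63552/0.0416667⌋ = 15 → p.
Extended square: lon ⌊0.04351/0.00833333⌋ = 5; lat ⌊0.01052/0.00416667⌋ = 2.

GI52ip52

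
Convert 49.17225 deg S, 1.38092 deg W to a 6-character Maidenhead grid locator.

IE90ht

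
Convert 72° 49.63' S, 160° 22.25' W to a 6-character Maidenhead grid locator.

AB97te

Shift to the Maidenhead origin (180°W, 90°S): lon 19.6292, lat 17.1728.
Field (20°×10°, letters A–R): lon ⌊19.6292/20⌋ = 0 → A; lat ⌊17.1728/10⌋ = 1 → B.
Square (2°×1°, digits 0–9): lon ⌊19.6292/2⌋ = 9; lat ⌊7.1728/1⌋ = 7.
Subsquare (5′×2.5′, letters a–x): lon ⌊1.6292/0.0833333⌋ = 19 → t; lat ⌊0.1728/0.0416667⌋ = 4 → e.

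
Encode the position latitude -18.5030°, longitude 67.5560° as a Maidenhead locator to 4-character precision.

MH31

Add 180° to longitude and 90° to latitude: 247.56, 71.50.
Field: lon ⌊247.56/20⌋ = 12 → M; lat ⌊71.50/10⌋ = 7 → H.
Square: lon ⌊7.56/2⌋ = 3; lat ⌊1.50/1⌋ = 1.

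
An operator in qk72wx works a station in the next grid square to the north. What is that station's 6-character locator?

QK73wa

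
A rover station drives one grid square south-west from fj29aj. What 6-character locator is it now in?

FJ19xi

Longitude subsquare a = 0; −1 → -1, wraps to 23 = x, carry into square.
Longitude square 2; −1 → 1.
Latitude subsquare j = 9; −1 → 8 = i.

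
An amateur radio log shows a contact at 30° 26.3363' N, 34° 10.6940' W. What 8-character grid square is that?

Offset from 180°W / 90°S: lon 145.82177°, lat 120.43894°.
Field (20°×10°, letters A–R): lon ⌊145.82177/20⌋ = 7 → H; lat ⌊120.43894/10⌋ = 12 → M.
Square (2°×1°, digits 0–9): lon ⌊5.82177/2⌋ = 2; lat ⌊0.43894/1⌋ = 0.
Subsquare (5′×2.5′, letters a–x): lon ⌊1.82177/0.0833333⌋ = 21 → v; lat ⌊0.43894/0.0416667⌋ = 10 → k.
Extended square (30″×15″, digits 0–9): lon ⌊0.07177/0.00833333⌋ = 8; lat ⌊0.02227/0.00416667⌋ = 5.

HM20vk85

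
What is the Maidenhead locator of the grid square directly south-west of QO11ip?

Longitude subsquare i = 8; −1 → 7 = h.
Latitude subsquare p = 15; −1 → 14 = o.

QO11ho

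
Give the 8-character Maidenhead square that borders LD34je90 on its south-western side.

Longitude extended square 9; −1 → 8.
Latitude extended square 0; −1 → -1, wraps to 9, carry into subsquare.
Latitude subsquare e = 4; −1 → 3 = d.

LD34jd89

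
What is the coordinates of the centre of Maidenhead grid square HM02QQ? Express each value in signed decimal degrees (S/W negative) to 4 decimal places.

Field H=7, M=12: +7·20° lon, +12·10° lat → SW at lon -40°, lat 30°.
Square 0, 2: +0·2° lon, +2·1° lat → SW at lon -40°, lat 32°.
Subsquare q=16, q=16: +16·0.0833333° lon, +16·0.0416667° lat → SW at lon -38.6667°, lat 32.6667°.
Cell spans 0.0833333° lon × 0.0416667° lat. Centre is SW corner plus half of each.
latitude 32.6875, longitude -38.6250.

32.6875, -38.6250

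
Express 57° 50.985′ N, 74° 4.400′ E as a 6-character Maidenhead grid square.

MO77au

Offset from 180°W / 90°S: lon 254.0733°, lat 147.8498°.
Field: lon ⌊254.0733/20⌋ = 12 → M; lat ⌊147.8498/10⌋ = 14 → O.
Square: lon ⌊14.0733/2⌋ = 7; lat ⌊7.8498/1⌋ = 7.
Subsquare: lon ⌊0.0733/0.0833333⌋ = 0 → a; lat ⌊0.8498/0.0416667⌋ = 20 → u.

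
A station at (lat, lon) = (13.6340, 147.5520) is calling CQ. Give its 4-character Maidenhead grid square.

Add 180° to longitude and 90° to latitude: 327.55, 103.63.
Field (20°×10°, letters A–R): 327.55/20 → 16 → Q, 103.63/10 → 10 → K; chars QK.
Square (2°×1°, digits 0–9): 7.55/2 → 3, 3.63/1 → 3; chars 33.

QK33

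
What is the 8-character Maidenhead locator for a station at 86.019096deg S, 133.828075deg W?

CA33cx05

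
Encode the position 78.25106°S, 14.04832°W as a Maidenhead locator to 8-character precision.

Shift to the Maidenhead origin (180°W, 90°S): lon 165.95168, lat 11.74894.
Field: lon ⌊165.95168/20⌋ = 8 → I; lat ⌊11.74894/10⌋ = 1 → B.
Square: lon ⌊5.95168/2⌋ = 2; lat ⌊1.74894/1⌋ = 1.
Subsquare: lon ⌊1.95168/0.0833333⌋ = 23 → x; lat ⌊0.74894/0.0416667⌋ = 17 → r.
Extended square: lon ⌊0.03501/0.00833333⌋ = 4; lat ⌊0.04061/0.00416667⌋ = 9.

IB21xr49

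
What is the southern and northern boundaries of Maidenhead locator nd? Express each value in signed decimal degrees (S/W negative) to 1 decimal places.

Field N=13, D=3: +13·20° lon, +3·10° lat → SW at lon 80°, lat -60°.
Cell spans 20° lon × 10° lat.
south -60.0, north -50.0.

-60.0, -50.0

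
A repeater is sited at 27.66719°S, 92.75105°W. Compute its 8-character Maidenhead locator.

EG32oh99

Offset from 180°W / 90°S: lon 87.24895°, lat 62.33281°.
Field: 87.24895/20 → 4 → E, 62.33281/10 → 6 → G; chars EG.
Square: 7.24895/2 → 3, 2.33281/1 → 2; chars 32.
Subsquare: 1.24895/0.0833333 → 14 → o, 0.33281/0.0416667 → 7 → h; chars oh.
Extended square: 0.08228/0.00833333 → 9, 0.04114/0.00416667 → 9; chars 99.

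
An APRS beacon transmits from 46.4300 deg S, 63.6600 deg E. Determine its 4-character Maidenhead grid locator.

Offset from 180°W / 90°S: lon 243.66°, lat 43.57°.
Field: lon ⌊243.66/20⌋ = 12 → M; lat ⌊43.57/10⌋ = 4 → E.
Square: lon ⌊3.66/2⌋ = 1; lat ⌊3.57/1⌋ = 3.

ME13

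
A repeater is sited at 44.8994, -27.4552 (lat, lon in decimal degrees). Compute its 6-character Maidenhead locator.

Shift to the Maidenhead origin (180°W, 90°S): lon 152.5448, lat 134.8994.
Field (20°×10°, letters A–R): 152.5448/20 → 7 → H, 134.8994/10 → 13 → N; chars HN.
Square (2°×1°, digits 0–9): 12.5448/2 → 6, 4.8994/1 → 4; chars 64.
Subsquare (5′×2.5′, letters a–x): 0.5448/0.0833333 → 6 → g, 0.8994/0.0416667 → 21 → v; chars gv.

HN64gv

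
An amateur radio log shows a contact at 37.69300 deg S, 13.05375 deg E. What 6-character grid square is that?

JF62mh

Add 180° to longitude and 90° to latitude: 193.0538, 52.3070.
Field (20°×10°, letters A–R): 193.0538/20 → 9 → J, 52.3070/10 → 5 → F; chars JF.
Square (2°×1°, digits 0–9): 13.0538/2 → 6, 2.3070/1 → 2; chars 62.
Subsquare (5′×2.5′, letters a–x): 1.0538/0.0833333 → 12 → m, 0.3070/0.0416667 → 7 → h; chars mh.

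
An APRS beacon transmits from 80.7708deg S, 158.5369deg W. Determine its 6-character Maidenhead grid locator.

BA09rf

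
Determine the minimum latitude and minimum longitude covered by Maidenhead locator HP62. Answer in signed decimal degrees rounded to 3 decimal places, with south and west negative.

62.000, -28.000

Field H=7, P=15: +7·20° lon, +15·10° lat → SW at lon -40°, lat 60°.
Square 6, 2: +6·2° lon, +2·1° lat → SW at lon -28°, lat 62°.
latitude 62.000, longitude -28.000.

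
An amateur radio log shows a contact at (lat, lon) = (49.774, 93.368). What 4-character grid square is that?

NN69

Shift to the Maidenhead origin (180°W, 90°S): lon 273.37, lat 139.77.
Field: 273.37/20 → 13 → N, 139.77/10 → 13 → N; chars NN.
Square: 13.37/2 → 6, 9.77/1 → 9; chars 69.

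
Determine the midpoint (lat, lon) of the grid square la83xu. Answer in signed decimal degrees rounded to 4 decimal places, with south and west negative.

Field L=11, A=0: +11·20° lon, +0·10° lat → SW at lon 40°, lat -90°.
Square 8, 3: +8·2° lon, +3·1° lat → SW at lon 56°, lat -87°.
Subsquare x=23, u=20: +23·0.0833333° lon, +20·0.0416667° lat → SW at lon 57.9167°, lat -86.1667°.
Cell spans 0.0833333° lon × 0.0416667° lat. Centre is SW corner plus half of each.
latitude -86.1458, longitude 57.9583.

-86.1458, 57.9583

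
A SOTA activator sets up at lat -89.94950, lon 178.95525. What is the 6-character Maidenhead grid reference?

RA90lb

Shift to the Maidenhead origin (180°W, 90°S): lon 358.9552, lat 0.0505.
Field: 358.9552/20 → 17 → R, 0.0505/10 → 0 → A; chars RA.
Square: 18.9552/2 → 9, 0.0505/1 → 0; chars 90.
Subsquare: 0.9552/0.0833333 → 11 → l, 0.0505/0.0416667 → 1 → b; chars lb.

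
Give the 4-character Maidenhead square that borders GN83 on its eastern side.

GN93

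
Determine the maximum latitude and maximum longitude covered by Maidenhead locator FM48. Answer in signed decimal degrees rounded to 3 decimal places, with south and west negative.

Field F=5, M=12: +5·20° lon, +12·10° lat → SW at lon -80°, lat 30°.
Square 4, 8: +4·2° lon, +8·1° lat → SW at lon -72°, lat 38°.
Cell spans 2° lon × 1° lat. NE corner is SW corner plus one full cell.
latitude 39.000, longitude -70.000.

39.000, -70.000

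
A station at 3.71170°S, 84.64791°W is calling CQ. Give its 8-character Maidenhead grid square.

EI76qg29

Offset from 180°W / 90°S: lon 95.35209°, lat 86.28830°.
Field: lon ⌊95.35209/20⌋ = 4 → E; lat ⌊86.28830/10⌋ = 8 → I.
Square: lon ⌊15.35209/2⌋ = 7; lat ⌊6.28830/1⌋ = 6.
Subsquare: lon ⌊1.35209/0.0833333⌋ = 16 → q; lat ⌊0.28830/0.0416667⌋ = 6 → g.
Extended square: lon ⌊0.01876/0.00833333⌋ = 2; lat ⌊0.03830/0.00416667⌋ = 9.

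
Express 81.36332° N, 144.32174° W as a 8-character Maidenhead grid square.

BR71ui17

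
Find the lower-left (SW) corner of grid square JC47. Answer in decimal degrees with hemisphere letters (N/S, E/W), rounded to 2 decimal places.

Field J=9, C=2: +9·20° lon, +2·10° lat → SW at lon 0°, lat -70°.
Square 4, 7: +4·2° lon, +7·1° lat → SW at lon 8°, lat -63°.
latitude 63.00° S, longitude 8.00° E.

63.00° S, 8.00° E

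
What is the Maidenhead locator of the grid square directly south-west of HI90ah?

HI80xg

Longitude subsquare a = 0; −1 → -1, wraps to 23 = x, carry into square.
Longitude square 9; −1 → 8.
Latitude subsquare h = 7; −1 → 6 = g.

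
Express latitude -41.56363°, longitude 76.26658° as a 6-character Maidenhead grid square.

ME88dk

Add 180° to longitude and 90° to latitude: 256.2666, 48.4364.
Field (20°×10°, letters A–R): lon ⌊256.2666/20⌋ = 12 → M; lat ⌊48.4364/10⌋ = 4 → E.
Square (2°×1°, digits 0–9): lon ⌊16.2666/2⌋ = 8; lat ⌊8.4364/1⌋ = 8.
Subsquare (5′×2.5′, letters a–x): lon ⌊0.2666/0.0833333⌋ = 3 → d; lat ⌊0.4364/0.0416667⌋ = 10 → k.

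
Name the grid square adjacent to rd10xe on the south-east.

RD20ad

Longitude subsquare x = 23; +1 → 24, wraps to 0 = a, carry into square.
Longitude square 1; +1 → 2.
Latitude subsquare e = 4; −1 → 3 = d.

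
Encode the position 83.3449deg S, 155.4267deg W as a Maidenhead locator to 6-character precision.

BA26gp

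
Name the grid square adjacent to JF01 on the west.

IF91

Longitude square 0; −1 → -1, wraps to 9, carry into field.
Longitude field J = 9; −1 → 8 = I.
The latitude characters are unchanged.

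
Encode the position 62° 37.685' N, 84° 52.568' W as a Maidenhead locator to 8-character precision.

EP72np40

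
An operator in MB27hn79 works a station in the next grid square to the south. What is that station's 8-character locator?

Latitude extended square 9; −1 → 8.
The longitude characters are unchanged.

MB27hn78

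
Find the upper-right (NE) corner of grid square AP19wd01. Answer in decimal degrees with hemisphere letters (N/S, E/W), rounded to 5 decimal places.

69.13333° N, 176.15833° W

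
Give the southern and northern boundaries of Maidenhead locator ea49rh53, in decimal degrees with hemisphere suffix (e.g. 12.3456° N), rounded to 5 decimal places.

80.69583° S, 80.69167° S

Field E=4, A=0: +4·20° lon, +0·10° lat → SW at lon -100°, lat -90°.
Square 4, 9: +4·2° lon, +9·1° lat → SW at lon -92°, lat -81°.
Subsquare r=17, h=7: +17·0.0833333° lon, +7·0.0416667° lat → SW at lon -90.5833°, lat -80.7083°.
Extended square 5, 3: +5·0.00833333° lon, +3·0.00416667° lat → SW at lon -90.5417°, lat -80.6958°.
Cell spans 0.00833333° lon × 0.00416667° lat.
south 80.69583° S, north 80.69167° S.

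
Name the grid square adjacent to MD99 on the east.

Longitude square 9; +1 → 10, wraps to 0, carry into field.
Longitude field M = 12; +1 → 13 = N.
The latitude characters are unchanged.

ND09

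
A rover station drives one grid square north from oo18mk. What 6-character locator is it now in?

OO18ml

Latitude subsquare k = 10; +1 → 11 = l.
The longitude characters are unchanged.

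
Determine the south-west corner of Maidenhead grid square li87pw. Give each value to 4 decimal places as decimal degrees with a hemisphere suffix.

2.0833° S, 57.2500° E

Field L=11, I=8: +11·20° lon, +8·10° lat → SW at lon 40°, lat -10°.
Square 8, 7: +8·2° lon, +7·1° lat → SW at lon 56°, lat -3°.
Subsquare p=15, w=22: +15·0.0833333° lon, +22·0.0416667° lat → SW at lon 57.25°, lat -2.08333°.
latitude 2.0833° S, longitude 57.2500° E.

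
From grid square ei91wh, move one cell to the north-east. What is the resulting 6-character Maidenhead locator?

Longitude subsquare w = 22; +1 → 23 = x.
Latitude subsquare h = 7; +1 → 8 = i.

EI91xi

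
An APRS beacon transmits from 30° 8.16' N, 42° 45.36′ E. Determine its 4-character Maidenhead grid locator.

LM10

Offset from 180°W / 90°S: lon 222.76°, lat 120.14°.
Field: lon ⌊222.76/20⌋ = 11 → L; lat ⌊120.14/10⌋ = 12 → M.
Square: lon ⌊2.76/2⌋ = 1; lat ⌊0.14/1⌋ = 0.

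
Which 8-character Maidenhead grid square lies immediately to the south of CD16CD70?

Latitude extended square 0; −1 → -1, wraps to 9, carry into subsquare.
Latitude subsquare d = 3; −1 → 2 = c.
The longitude characters are unchanged.

CD16cc79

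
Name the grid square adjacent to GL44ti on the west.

GL44si

Longitude subsquare t = 19; −1 → 18 = s.
The latitude characters are unchanged.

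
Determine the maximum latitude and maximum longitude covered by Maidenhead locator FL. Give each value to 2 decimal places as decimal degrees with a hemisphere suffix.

30.00° N, 60.00° W

Field F=5, L=11: +5·20° lon, +11·10° lat → SW at lon -80°, lat 20°.
Cell spans 20° lon × 10° lat. NE corner is SW corner plus one full cell.
latitude 30.00° N, longitude 60.00° W.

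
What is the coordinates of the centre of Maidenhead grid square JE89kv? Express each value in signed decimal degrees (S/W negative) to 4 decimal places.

Field J=9, E=4: +9·20° lon, +4·10° lat → SW at lon 0°, lat -50°.
Square 8, 9: +8·2° lon, +9·1° lat → SW at lon 16°, lat -41°.
Subsquare k=10, v=21: +10·0.0833333° lon, +21·0.0416667° lat → SW at lon 16.8333°, lat -40.125°.
Cell spans 0.0833333° lon × 0.0416667° lat. Centre is SW corner plus half of each.
latitude -40.1042, longitude 16.8750.

-40.1042, 16.8750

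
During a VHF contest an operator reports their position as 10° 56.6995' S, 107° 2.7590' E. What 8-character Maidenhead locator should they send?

Shift to the Maidenhead origin (180°W, 90°S): lon 287.04598, lat 79.05501.
Field: lon ⌊287.04598/20⌋ = 14 → O; lat ⌊79.05501/10⌋ = 7 → H.
Square: lon ⌊7.04598/2⌋ = 3; lat ⌊9.05501/1⌋ = 9.
Subsquare: lon ⌊1.04598/0.0833333⌋ = 12 → m; lat ⌊0.05501/0.0416667⌋ = 1 → b.
Extended square: lon ⌊0.04598/0.00833333⌋ = 5; lat ⌊0.01334/0.00416667⌋ = 3.

OH39mb53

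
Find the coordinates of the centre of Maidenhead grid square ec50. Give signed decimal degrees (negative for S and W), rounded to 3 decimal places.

Field E=4, C=2: +4·20° lon, +2·10° lat → SW at lon -100°, lat -70°.
Square 5, 0: +5·2° lon, +0·1° lat → SW at lon -90°, lat -70°.
Cell spans 2° lon × 1° lat. Centre is SW corner plus half of each.
latitude -69.500, longitude -89.000.

-69.500, -89.000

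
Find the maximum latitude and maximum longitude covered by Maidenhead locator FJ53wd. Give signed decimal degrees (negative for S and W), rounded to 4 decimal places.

3.1667, -68.0833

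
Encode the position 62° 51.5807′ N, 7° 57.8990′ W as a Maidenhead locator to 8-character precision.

Shift to the Maidenhead origin (180°W, 90°S): lon 172.03502, lat 152.85968.
Field: lon ⌊172.03502/20⌋ = 8 → I; lat ⌊152.85968/10⌋ = 15 → P.
Square: lon ⌊12.03502/2⌋ = 6; lat ⌊2.85968/1⌋ = 2.
Subsquare: lon ⌊0.03502/0.0833333⌋ = 0 → a; lat ⌊0.85968/0.0416667⌋ = 20 → u.
Extended square: lon ⌊0.03502/0.00833333⌋ = 4; lat ⌊0.02635/0.00416667⌋ = 6.

IP62au46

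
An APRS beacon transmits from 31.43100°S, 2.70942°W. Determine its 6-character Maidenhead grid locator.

IF88pn

Add 180° to longitude and 90° to latitude: 177.2906, 58.5690.
Field (20°×10°, letters A–R): 177.2906/20 → 8 → I, 58.5690/10 → 5 → F; chars IF.
Square (2°×1°, digits 0–9): 17.2906/2 → 8, 8.5690/1 → 8; chars 88.
Subsquare (5′×2.5′, letters a–x): 1.2906/0.0833333 → 15 → p, 0.5690/0.0416667 → 13 → n; chars pn.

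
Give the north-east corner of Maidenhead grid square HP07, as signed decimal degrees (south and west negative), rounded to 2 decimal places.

68.00, -38.00

Field H=7, P=15: +7·20° lon, +15·10° lat → SW at lon -40°, lat 60°.
Square 0, 7: +0·2° lon, +7·1° lat → SW at lon -40°, lat 67°.
Cell spans 2° lon × 1° lat. NE corner is SW corner plus one full cell.
latitude 68.00, longitude -38.00.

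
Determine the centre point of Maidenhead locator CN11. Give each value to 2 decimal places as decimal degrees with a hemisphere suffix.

41.50° N, 137.00° W

Field C=2, N=13: +2·20° lon, +13·10° lat → SW at lon -140°, lat 40°.
Square 1, 1: +1·2° lon, +1·1° lat → SW at lon -138°, lat 41°.
Cell spans 2° lon × 1° lat. Centre is SW corner plus half of each.
latitude 41.50° N, longitude 137.00° W.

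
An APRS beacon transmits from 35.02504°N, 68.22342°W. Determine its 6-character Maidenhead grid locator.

Add 180° to longitude and 90° to latitude: 111.7766, 125.0250.
Field: lon ⌊111.7766/20⌋ = 5 → F; lat ⌊125.0250/10⌋ = 12 → M.
Square: lon ⌊11.7766/2⌋ = 5; lat ⌊5.0250/1⌋ = 5.
Subsquare: lon ⌊1.7766/0.0833333⌋ = 21 → v; lat ⌊0.0250/0.0416667⌋ = 0 → a.

FM55va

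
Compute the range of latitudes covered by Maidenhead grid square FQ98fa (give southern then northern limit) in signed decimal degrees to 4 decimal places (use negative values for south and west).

78.0000, 78.0417

Field F=5, Q=16: +5·20° lon, +16·10° lat → SW at lon -80°, lat 70°.
Square 9, 8: +9·2° lon, +8·1° lat → SW at lon -62°, lat 78°.
Subsquare f=5, a=0: +5·0.0833333° lon, +0·0.0416667° lat → SW at lon -61.5833°, lat 78°.
Cell spans 0.0833333° lon × 0.0416667° lat.
south 78.0000, north 78.0417.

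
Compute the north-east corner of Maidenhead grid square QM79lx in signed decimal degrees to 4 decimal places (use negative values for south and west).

Field Q=16, M=12: +16·20° lon, +12·10° lat → SW at lon 140°, lat 30°.
Square 7, 9: +7·2° lon, +9·1° lat → SW at lon 154°, lat 39°.
Subsquare l=11, x=23: +11·0.0833333° lon, +23·0.0416667° lat → SW at lon 154.917°, lat 39.9583°.
Cell spans 0.0833333° lon × 0.0416667° lat. NE corner is SW corner plus one full cell.
latitude 40.0000, longitude 155.0000.

40.0000, 155.0000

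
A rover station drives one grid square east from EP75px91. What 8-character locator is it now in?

Longitude extended square 9; +1 → 10, wraps to 0, carry into subsquare.
Longitude subsquare p = 15; +1 → 16 = q.
The latitude characters are unchanged.

EP75qx01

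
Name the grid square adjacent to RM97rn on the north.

RM97ro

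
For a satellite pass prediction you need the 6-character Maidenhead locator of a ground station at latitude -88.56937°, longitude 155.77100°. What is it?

QA71vk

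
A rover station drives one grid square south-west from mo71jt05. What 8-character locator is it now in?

MO71it94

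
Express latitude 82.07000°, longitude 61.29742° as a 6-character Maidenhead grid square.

Add 180° to longitude and 90° to latitude: 241.2974, 172.0700.
Field: lon ⌊241.2974/20⌋ = 12 → M; lat ⌊172.0700/10⌋ = 17 → R.
Square: lon ⌊1.2974/2⌋ = 0; lat ⌊2.0700/1⌋ = 2.
Subsquare: lon ⌊1.2974/0.0833333⌋ = 15 → p; lat ⌊0.0700/0.0416667⌋ = 1 → b.

MR02pb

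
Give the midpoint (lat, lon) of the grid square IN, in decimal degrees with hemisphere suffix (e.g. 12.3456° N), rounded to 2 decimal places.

45.00° N, 10.00° W

Field I=8, N=13: +8·20° lon, +13·10° lat → SW at lon -20°, lat 40°.
Cell spans 20° lon × 10° lat. Centre is SW corner plus half of each.
latitude 45.00° N, longitude 10.00° W.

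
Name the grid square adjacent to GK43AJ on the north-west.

GK33xk

Longitude subsquare a = 0; −1 → -1, wraps to 23 = x, carry into square.
Longitude square 4; −1 → 3.
Latitude subsquare j = 9; +1 → 10 = k.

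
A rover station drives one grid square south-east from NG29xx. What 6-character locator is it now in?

NG39aw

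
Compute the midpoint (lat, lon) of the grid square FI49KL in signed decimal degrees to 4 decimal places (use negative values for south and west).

Field F=5, I=8: +5·20° lon, +8·10° lat → SW at lon -80°, lat -10°.
Square 4, 9: +4·2° lon, +9·1° lat → SW at lon -72°, lat -1°.
Subsquare k=10, l=11: +10·0.0833333° lon, +11·0.0416667° lat → SW at lon -71.1667°, lat -0.541667°.
Cell spans 0.0833333° lon × 0.0416667° lat. Centre is SW corner plus half of each.
latitude -0.5208, longitude -71.1250.

-0.5208, -71.1250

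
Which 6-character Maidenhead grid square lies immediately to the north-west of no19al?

NO09xm

Longitude subsquare a = 0; −1 → -1, wraps to 23 = x, carry into square.
Longitude square 1; −1 → 0.
Latitude subsquare l = 11; +1 → 12 = m.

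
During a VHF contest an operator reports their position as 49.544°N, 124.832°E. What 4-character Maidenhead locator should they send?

PN29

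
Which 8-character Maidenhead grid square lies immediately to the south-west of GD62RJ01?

GD62qj90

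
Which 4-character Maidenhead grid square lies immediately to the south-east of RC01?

RC10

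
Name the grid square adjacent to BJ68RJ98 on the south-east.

Longitude extended square 9; +1 → 10, wraps to 0, carry into subsquare.
Longitude subsquare r = 17; +1 → 18 = s.
Latitude extended square 8; −1 → 7.

BJ68sj07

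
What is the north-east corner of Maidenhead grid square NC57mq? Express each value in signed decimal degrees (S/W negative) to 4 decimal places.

Field N=13, C=2: +13·20° lon, +2·10° lat → SW at lon 80°, lat -70°.
Square 5, 7: +5·2° lon, +7·1° lat → SW at lon 90°, lat -63°.
Subsquare m=12, q=16: +12·0.0833333° lon, +16·0.0416667° lat → SW at lon 91°, lat -62.3333°.
Cell spans 0.0833333° lon × 0.0416667° lat. NE corner is SW corner plus one full cell.
latitude -62.2917, longitude 91.0833.

-62.2917, 91.0833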